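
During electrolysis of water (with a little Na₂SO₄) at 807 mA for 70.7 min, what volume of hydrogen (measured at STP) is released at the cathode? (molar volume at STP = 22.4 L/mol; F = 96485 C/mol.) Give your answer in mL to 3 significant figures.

397 mL

Q = 0.807 A × 4242 s = 3423 C
Moles of electrons = 3423 / 96485 = 0.03548 mol
2H⁺ + 2e⁻ → H₂, so n(H₂) = 0.03548 / 2 = 0.01774 mol
V = 0.01774 × 22.4 = 0.3974 L
= 397 mL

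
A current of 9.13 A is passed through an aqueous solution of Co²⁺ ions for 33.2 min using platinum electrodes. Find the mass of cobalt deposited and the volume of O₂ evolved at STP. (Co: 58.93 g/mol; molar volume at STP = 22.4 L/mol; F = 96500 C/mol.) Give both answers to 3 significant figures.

Q = 9.13 × 1992 = 18190 C; n(e⁻) = 18190 / 96500 = 0.1885 mol
Cathode: Co²⁺ + 2e⁻ → Co → n(Co) = 0.1885/2 = 0.09425 mol → 5.55 g
Anode: 2H₂O → O₂ + 4H⁺ + 4e⁻ → n(O₂) = 0.1885/4 = 0.04713 mol → 1.06 L

5.55 g Co; 1.06 L O₂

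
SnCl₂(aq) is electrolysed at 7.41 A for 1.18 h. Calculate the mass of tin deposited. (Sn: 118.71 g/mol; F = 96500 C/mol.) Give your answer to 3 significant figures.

Q = 7.41 A × 4248 s = 31480 C
n(e⁻) = Q/F = 31480/96500 = 0.3262 mol
Sn²⁺ + 2e⁻ → Sn, so n(Sn) = 0.3262 / 2 = 0.1631 mol
m = 0.1631 × 118.71 = 19.4 g

19.4 g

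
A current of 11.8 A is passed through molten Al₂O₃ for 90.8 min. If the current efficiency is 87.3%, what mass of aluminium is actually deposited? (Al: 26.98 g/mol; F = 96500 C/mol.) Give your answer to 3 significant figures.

5.23 g

Q = 11.8 × 5448 = 64290 C
n(e⁻) = 64290 / 96500 = 0.6662 mol
Al³⁺ + 3e⁻ → Al, so theoretical m(Al) = 0.2221 × 26.98 = 5.992 g
Actual mass = 87.3% × 5.992 = 5.23 g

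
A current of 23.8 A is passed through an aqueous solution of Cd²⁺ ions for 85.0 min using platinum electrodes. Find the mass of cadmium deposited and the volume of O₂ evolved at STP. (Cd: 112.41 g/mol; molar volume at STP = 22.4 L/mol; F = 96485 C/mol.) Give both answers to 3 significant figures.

Q = 23.8 × 5100 = 1.214×10^5 C; n(e⁻) = 1.214×10^5 / 96485 = 1.258 mol
Cathode: Cd²⁺ + 2e⁻ → Cd → n(Cd) = 1.258/2 = 0.6290 mol → 70.7 g
Anode: 2H₂O → O₂ + 4H⁺ + 4e⁻ → n(O₂) = 1.258/4 = 0.3145 mol → 7.04 L

70.7 g Cd; 7.04 L O₂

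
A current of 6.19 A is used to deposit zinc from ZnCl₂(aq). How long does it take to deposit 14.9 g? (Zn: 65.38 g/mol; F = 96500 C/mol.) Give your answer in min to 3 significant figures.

n(Zn) = 14.9 / 65.38 = 0.2279 mol
Zn²⁺ + 2e⁻ → Zn, so n(e⁻) = 2 × 0.2279 = 0.4558 mol
Q = 0.4558 × 96500 = 43980 C
t = Q / I = 43980 / 6.19 = 7105 s = 118 min

118 min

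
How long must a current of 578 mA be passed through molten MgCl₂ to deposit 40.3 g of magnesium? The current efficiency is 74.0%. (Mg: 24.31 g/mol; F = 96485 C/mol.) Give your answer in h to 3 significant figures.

208 h

n(Mg) = 40.3 / 24.31 = 1.658 mol
Mg²⁺ + 2e⁻ → Mg, so n(e⁻) = 2 × 1.658 = 3.316 mol
Q = 3.316 × 96485 / 0.740 = 4.324×10^5 C
t = Q / I = 4.324×10^5 / 0.578 = 7.481×10^5 s = 208 h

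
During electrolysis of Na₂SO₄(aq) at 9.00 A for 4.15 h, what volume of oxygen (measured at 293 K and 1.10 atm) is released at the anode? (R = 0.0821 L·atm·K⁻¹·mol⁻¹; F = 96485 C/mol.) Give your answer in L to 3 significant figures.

7.62 L

Q = 9.00 A × 14940 s = 1.345×10^5 C
n(e⁻) = 1.345×10^5 / 96485 = 1.394 mol
2H₂O → O₂ + 4H⁺ + 4e⁻, so n(O₂) = 1.394 / 4 = 0.3485 mol
V = nRT/P = 0.3485 × 0.0821 × 293 / 1.10 = 7.621 L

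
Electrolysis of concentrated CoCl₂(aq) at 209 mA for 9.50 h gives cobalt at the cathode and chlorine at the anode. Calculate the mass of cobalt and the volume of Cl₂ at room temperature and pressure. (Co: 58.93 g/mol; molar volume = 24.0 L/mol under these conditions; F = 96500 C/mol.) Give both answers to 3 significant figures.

Q = 0.209 × 34200 = 7148 C; n(e⁻) = 7148 / 96500 = 0.07407 mol
Cathode: Co²⁺ + 2e⁻ → Co → n(Co) = 0.07407/2 = 0.03704 mol → 2.18 g
Anode: 2Cl⁻ → Cl₂ + 2e⁻ → n(Cl₂) = 0.07407/2 = 0.03704 mol → 0.889 L

2.18 g Co; 0.889 L Cl₂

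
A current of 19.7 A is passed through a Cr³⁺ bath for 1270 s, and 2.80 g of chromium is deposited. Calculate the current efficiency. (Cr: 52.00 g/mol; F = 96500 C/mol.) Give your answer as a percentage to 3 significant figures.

Q = 19.7 × 1270 = 25020 C
n(e⁻) = 25020 / 96500 = 0.2593 mol
Cr³⁺ + 3e⁻ → Cr, so theoretical n(Cr) = 0.08643 mol → 4.494 g
Efficiency = 2.80 / 4.494 = 0.6231 = 62.3%

62.3%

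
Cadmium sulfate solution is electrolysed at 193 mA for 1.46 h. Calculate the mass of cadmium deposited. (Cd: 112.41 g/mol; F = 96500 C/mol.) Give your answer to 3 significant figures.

0.591 g

Q = It = 0.193 × 5256 = 1014 C
n(e⁻) = Q/F = 1014/96500 = 0.01051 mol
Cd²⁺ + 2e⁻ → Cd, so n(Cd) = 0.01051 / 2 = 0.005255 mol
m = 0.005255 × 112.41 = 0.591 g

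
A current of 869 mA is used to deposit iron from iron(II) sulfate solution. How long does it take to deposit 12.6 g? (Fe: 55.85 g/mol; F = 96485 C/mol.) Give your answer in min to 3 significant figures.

n(Fe) = 12.6 / 55.85 = 0.2256 mol
Fe²⁺ + 2e⁻ → Fe, so n(e⁻) = 2 × 0.2256 = 0.4512 mol
Q = 0.4512 × 96485 = 43530 C
t = Q / I = 43530 / 0.869 = 50090 s = 835 min

835 min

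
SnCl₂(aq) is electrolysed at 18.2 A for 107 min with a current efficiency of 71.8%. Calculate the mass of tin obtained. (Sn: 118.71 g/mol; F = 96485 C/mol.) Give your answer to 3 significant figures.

51.6 g

Q = 18.2 × 6420 = 1.168×10^5 C
n(e⁻) = 1.168×10^5 / 96485 = 1.211 mol
Sn²⁺ + 2e⁻ → Sn, so theoretical m(Sn) = 0.6055 × 118.71 = 71.88 g
Actual mass = 71.8% × 71.88 = 51.6 g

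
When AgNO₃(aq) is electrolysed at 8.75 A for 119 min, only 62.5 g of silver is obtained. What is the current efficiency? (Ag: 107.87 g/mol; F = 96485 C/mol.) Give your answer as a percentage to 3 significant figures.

Q = 8.75 × 7140 = 62480 C
n(e⁻) = 62480 / 96485 = 0.6476 mol
Ag⁺ + e⁻ → Ag, so theoretical n(Ag) = 0.6476 mol → 69.86 g
Efficiency = 62.5 / 69.86 = 0.8946 = 89.5%

89.5%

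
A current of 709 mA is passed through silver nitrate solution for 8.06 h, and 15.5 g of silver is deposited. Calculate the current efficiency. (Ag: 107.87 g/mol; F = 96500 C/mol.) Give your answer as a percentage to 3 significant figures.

Q = 0.709 × 29016 = 20570 C
n(e⁻) = 20570 / 96500 = 0.2132 mol
Ag⁺ + e⁻ → Ag, so theoretical n(Ag) = 0.2132 mol → 23.00 g
Efficiency = 15.5 / 23.00 = 0.6739 = 67.4%

67.4%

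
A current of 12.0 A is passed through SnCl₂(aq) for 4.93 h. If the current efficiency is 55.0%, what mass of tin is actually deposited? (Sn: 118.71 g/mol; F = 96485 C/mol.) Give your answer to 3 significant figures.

Q = 12.0 × 17748 = 2.130×10^5 C
n(e⁻) = 2.130×10^5 / 96485 = 2.208 mol
Sn²⁺ + 2e⁻ → Sn, so theoretical m(Sn) = 1.104 × 118.71 = 131.1 g
Actual mass = 55.0% × 131.1 = 72.1 g

72.1 g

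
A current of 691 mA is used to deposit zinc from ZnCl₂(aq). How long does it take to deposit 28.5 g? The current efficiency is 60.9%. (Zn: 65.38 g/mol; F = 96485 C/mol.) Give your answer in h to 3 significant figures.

n(Zn) = 28.5 / 65.38 = 0.4359 mol
Zn²⁺ + 2e⁻ → Zn, so n(e⁻) = 2 × 0.4359 = 0.8718 mol
Q = 0.8718 × 96485 / 0.609 = 1.381×10^5 C
t = Q / I = 1.381×10^5 / 0.691 = 1.999×10^5 s = 55.5 h

55.5 h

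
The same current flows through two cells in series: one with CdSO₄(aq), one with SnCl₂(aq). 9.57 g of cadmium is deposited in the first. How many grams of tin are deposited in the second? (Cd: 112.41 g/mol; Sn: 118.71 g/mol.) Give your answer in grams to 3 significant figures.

10.1 g

n(Cd) = 9.57 / 112.41 = 0.08513 mol
Cd²⁺ + 2e⁻ → Cd, so n(e⁻) = 2 × 0.08513 = 0.1703 mol
The cells are in series, so the same charge (and hence the same n(e⁻) = 0.1703 mol) passes through both.
Sn²⁺ + 2e⁻ → Sn, so n(Sn) = 0.1703 / 2 = 0.08515 mol
m(Sn) = 0.08515 × 118.71 = 10.1 g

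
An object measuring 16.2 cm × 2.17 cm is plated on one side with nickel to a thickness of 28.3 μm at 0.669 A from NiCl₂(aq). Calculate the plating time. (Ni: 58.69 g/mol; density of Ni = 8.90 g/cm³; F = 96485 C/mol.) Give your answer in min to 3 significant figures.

Plated area = 16.2 × 2.17 = 35.15 cm²
Volume = 35.15 × 28.3×10⁻⁴ cm = 0.09947 cm³
m(Ni) = 0.09947 × 8.90 = 0.8853 g
n(Ni) = 0.8853 / 58.69 = 0.01508 mol; n(e⁻) = 2 × 0.01508 = 0.03016 mol
Q = 0.03016 × 96485 = 2910 C
t = 2910 / 0.669 = 4350 s = 72.5 min

72.5 min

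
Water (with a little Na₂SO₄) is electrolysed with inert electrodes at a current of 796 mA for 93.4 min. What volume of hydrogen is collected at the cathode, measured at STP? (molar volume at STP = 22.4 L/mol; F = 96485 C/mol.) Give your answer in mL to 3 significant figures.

Q = 0.796 A × 5604 s = 4461 C
n(e⁻) = 4461 / 96485 = 0.04624 mol
2H⁺ + 2e⁻ → H₂, so n(H₂) = 0.04624 / 2 = 0.02312 mol
V = 0.02312 × 22.4 = 0.5179 L
= 518 mL

518 mL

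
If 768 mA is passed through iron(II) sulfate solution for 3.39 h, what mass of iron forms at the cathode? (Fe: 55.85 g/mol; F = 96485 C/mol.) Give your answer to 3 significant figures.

Q = It = 0.768 × 12204 = 9373 C
n(e⁻) = Q/F = 9373/96485 = 0.09714 mol
Fe²⁺ + 2e⁻ → Fe, so n(Fe) = 0.09714 / 2 = 0.04857 mol
m = 0.04857 × 55.85 = 2.71 g

2.71 g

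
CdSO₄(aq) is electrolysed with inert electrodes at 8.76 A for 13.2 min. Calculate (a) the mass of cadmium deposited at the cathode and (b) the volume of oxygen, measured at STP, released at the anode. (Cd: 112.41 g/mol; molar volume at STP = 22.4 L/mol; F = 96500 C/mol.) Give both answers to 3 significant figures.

Q = 8.76 × 792 = 6938 C; n(e⁻) = 6938 / 96500 = 0.07190 mol
Cathode: Cd²⁺ + 2e⁻ → Cd → n(Cd) = 0.07190/2 = 0.03595 mol → 4.04 g
Anode: 2H₂O → O₂ + 4H⁺ + 4e⁻ → n(O₂) = 0.07190/4 = 0.01798 mol → 0.403 L

4.04 g Cd; 0.403 L O₂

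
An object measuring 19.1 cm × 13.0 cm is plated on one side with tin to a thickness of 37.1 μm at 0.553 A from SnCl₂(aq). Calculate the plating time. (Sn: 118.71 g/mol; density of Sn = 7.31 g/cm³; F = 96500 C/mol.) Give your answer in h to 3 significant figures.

5.50 h

Plated area = 19.1 × 13.0 = 248.3 cm²
Volume = 248.3 × 37.1×10⁻⁴ cm = 0.9212 cm³
m(Sn) = 0.9212 × 7.31 = 6.734 g
n(Sn) = 6.734 / 118.71 = 0.05673 mol; n(e⁻) = 2 × 0.05673 = 0.1135 mol
Q = 0.1135 × 96500 = 10950 C
t = 10950 / 0.553 = 19800 s = 5.50 h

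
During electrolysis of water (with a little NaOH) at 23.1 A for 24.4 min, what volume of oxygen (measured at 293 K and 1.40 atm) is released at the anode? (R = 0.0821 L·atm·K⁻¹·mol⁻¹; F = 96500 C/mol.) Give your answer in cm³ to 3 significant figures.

Charge passed = 23.1 × 1464 = 33820 C
n(e⁻) = Q/F = 33820/96500 = 0.3505 mol
2H₂O → O₂ + 4H⁺ + 4e⁻, so n(O₂) = 0.3505 / 4 = 0.08763 mol
V = nRT/P = 0.08763 × 0.0821 × 293 / 1.40 = 1.506 L
= 1510 cm³

1510 cm³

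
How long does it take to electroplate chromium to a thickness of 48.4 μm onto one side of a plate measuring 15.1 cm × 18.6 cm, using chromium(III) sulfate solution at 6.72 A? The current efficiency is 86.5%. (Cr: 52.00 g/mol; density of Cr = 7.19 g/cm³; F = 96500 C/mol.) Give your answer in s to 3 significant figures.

Plated area = 15.1 × 18.6 = 280.9 cm²
Volume = 280.9 × 48.4×10⁻⁴ cm = 1.360 cm³
m(Cr) = 1.360 × 7.19 = 9.778 g
n(Cr) = 9.778 / 52.00 = 0.1880 mol; n(e⁻) = 3 × 0.1880 = 0.5640 mol
Q = 0.5640 × 96500 / 0.865 = 62920 C
t = 62920 / 6.72 = 9363 s

9360 s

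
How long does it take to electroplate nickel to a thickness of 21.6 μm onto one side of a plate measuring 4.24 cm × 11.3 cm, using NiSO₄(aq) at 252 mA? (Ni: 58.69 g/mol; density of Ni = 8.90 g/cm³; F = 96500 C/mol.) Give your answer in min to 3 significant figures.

Plated area = 4.24 × 11.3 = 47.91 cm²
Volume = 47.91 × 21.6×10⁻⁴ cm = 0.1035 cm³
m(Ni) = 0.1035 × 8.90 = 0.9212 g
n(Ni) = 0.9212 / 58.69 = 0.01570 mol; n(e⁻) = 2 × 0.01570 = 0.03140 mol
Q = 0.03140 × 96500 = 3030 C
t = 3030 / 0.252 = 12020 s = 200 min

200 min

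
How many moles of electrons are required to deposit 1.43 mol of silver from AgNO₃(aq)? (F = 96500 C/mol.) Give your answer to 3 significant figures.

1.43 mol

Ag⁺ + e⁻ → Ag, so n(e⁻) = 1 × 1.43 = 1.430 mol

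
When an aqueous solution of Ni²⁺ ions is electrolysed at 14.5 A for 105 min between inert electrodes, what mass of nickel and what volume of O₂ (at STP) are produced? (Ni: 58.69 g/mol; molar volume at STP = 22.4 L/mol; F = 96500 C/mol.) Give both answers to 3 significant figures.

Q = 14.5 × 6300 = 91350 C; n(e⁻) = 91350 / 96500 = 0.9466 mol
Cathode: Ni²⁺ + 2e⁻ → Ni → n(Ni) = 0.9466/2 = 0.4733 mol → 27.8 g
Anode: 2H₂O → O₂ + 4H⁺ + 4e⁻ → n(O₂) = 0.9466/4 = 0.2367 mol → 5.30 L

27.8 g Ni; 5.30 L O₂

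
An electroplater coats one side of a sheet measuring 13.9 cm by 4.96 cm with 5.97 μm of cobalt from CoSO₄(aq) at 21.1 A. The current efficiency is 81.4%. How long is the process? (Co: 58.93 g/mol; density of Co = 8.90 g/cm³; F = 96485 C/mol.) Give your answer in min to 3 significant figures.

Plated area = 13.9 × 4.96 = 68.94 cm²
Volume = 68.94 × 5.97×10⁻⁴ cm = 0.04116 cm³
m(Co) = 0.04116 × 8.90 = 0.3663 g
n(Co) = 0.3663 / 58.93 = 0.006216 mol; n(e⁻) = 2 × 0.006216 = 0.01243 mol
Q = 0.01243 × 96485 / 0.814 = 1473 C
t = 1473 / 21.1 = 69.81 s = 1.16 min

1.16 min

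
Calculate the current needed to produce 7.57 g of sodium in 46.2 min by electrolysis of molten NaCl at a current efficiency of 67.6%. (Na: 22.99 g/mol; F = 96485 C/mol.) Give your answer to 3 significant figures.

17.0 A

n(Na) = 7.57 / 22.99 = 0.3293 mol
Na⁺ + e⁻ → Na, so n(e⁻) = 0.3293 mol
Q = 0.3293 × 96485 / 0.676 = 47000 C
I = Q / t = 47000 / 2772 s = 17.0 A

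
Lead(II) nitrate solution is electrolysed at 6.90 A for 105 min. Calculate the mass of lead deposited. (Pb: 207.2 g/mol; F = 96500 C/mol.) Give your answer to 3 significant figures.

46.7 g

Charge passed = 6.90 × 6300 = 43470 C
n(e⁻) = 43470 / 96500 = 0.4505 mol
Pb²⁺ + 2e⁻ → Pb, so n(Pb) = 0.4505 / 2 = 0.2253 mol
m = 0.2253 × 207.2 = 46.7 g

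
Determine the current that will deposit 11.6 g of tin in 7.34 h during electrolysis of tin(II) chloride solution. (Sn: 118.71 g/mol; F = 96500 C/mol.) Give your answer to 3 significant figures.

0.714 A

n(Sn) = 11.6 / 118.71 = 0.09772 mol
Sn²⁺ + 2e⁻ → Sn, so n(e⁻) = 2 × 0.09772 = 0.1954 mol
Q = 0.1954 × 96500 = 18860 C
I = Q / t = 18860 / 26424 s = 0.714 A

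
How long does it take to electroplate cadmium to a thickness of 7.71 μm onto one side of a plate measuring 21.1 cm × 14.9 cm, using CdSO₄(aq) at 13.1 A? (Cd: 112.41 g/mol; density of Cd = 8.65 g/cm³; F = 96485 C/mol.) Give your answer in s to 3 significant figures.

Plated area = 21.1 × 14.9 = 314.4 cm²
Volume = 314.4 × 7.71×10⁻⁴ cm = 0.2424 cm³
m(Cd) = 0.2424 × 8.65 = 2.097 g
n(Cd) = 2.097 / 112.41 = 0.01865 mol; n(e⁻) = 2 × 0.01865 = 0.03730 mol
Q = 0.03730 × 96485 = 3599 C
t = 3599 / 13.1 = 274.7 s

275 s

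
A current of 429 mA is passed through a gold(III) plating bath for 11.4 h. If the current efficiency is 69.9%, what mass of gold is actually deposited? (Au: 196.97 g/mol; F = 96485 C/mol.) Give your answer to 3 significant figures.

Q = 0.429 × 41040 = 17610 C
n(e⁻) = 17610 / 96485 = 0.1825 mol
Au³⁺ + 3e⁻ → Au, so theoretical m(Au) = 0.06083 × 196.97 = 11.98 g
Actual mass = 69.9% × 11.98 = 8.37 g

8.37 g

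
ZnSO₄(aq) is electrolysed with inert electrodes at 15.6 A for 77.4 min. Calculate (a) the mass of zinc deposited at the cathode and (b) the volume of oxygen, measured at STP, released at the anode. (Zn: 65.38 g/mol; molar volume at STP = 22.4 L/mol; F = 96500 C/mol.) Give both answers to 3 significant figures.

Q = 15.6 × 4644 = 72450 C; n(e⁻) = 72450 / 96500 = 0.7508 mol
Cathode: Zn²⁺ + 2e⁻ → Zn → n(Zn) = 0.7508/2 = 0.3754 mol → 24.5 g
Anode: 2H₂O → O₂ + 4H⁺ + 4e⁻ → n(O₂) = 0.7508/4 = 0.1877 mol → 4.20 L

24.5 g Zn; 4.20 L O₂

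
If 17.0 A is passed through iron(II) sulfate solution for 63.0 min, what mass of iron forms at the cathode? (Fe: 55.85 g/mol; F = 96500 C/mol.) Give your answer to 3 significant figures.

Q = It = 17.0 × 3780 = 64260 C
n(e⁻) = Q/F = 64260/96500 = 0.6659 mol
Fe²⁺ + 2e⁻ → Fe, so n(Fe) = 0.6659 / 2 = 0.3330 mol
m = 0.3330 × 55.85 = 18.6 g

18.6 g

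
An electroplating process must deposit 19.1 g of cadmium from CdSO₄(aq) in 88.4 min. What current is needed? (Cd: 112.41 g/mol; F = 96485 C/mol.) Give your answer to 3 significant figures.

6.18 A

n(Cd) = 19.1 / 112.41 = 0.1699 mol
Cd²⁺ + 2e⁻ → Cd, so n(e⁻) = 2 × 0.1699 = 0.3398 mol
Q = 0.3398 × 96485 = 32790 C
I = Q / t = 32790 / 5304 s = 6.18 A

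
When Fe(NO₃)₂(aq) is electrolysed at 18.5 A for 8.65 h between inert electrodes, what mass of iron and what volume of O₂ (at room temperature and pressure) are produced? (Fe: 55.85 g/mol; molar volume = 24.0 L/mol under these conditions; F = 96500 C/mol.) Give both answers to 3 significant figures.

167 g Fe; 35.8 L O₂

Q = 18.5 × 31140 = 5.761×10^5 C; n(e⁻) = 5.761×10^5 / 96500 = 5.970 mol
Cathode: Fe²⁺ + 2e⁻ → Fe → n(Fe) = 5.970/2 = 2.985 mol → 167 g
Anode: 2H₂O → O₂ + 4H⁺ + 4e⁻ → n(O₂) = 5.970/4 = 1.493 mol → 35.8 L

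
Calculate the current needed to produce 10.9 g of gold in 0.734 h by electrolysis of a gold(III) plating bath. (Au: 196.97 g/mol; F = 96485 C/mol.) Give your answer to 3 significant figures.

6.06 A

n(Au) = 10.9 / 196.97 = 0.05534 mol
Au³⁺ + 3e⁻ → Au, so n(e⁻) = 3 × 0.05534 = 0.1660 mol
Q = 0.1660 × 96485 = 16020 C
I = Q / t = 16020 / 2642.4 s = 6.06 A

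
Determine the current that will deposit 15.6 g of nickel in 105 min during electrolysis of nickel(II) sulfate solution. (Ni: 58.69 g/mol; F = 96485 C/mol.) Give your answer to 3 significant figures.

n(Ni) = 15.6 / 58.69 = 0.2658 mol
Ni²⁺ + 2e⁻ → Ni, so n(e⁻) = 2 × 0.2658 = 0.5316 mol
Q = 0.5316 × 96485 = 51290 C
I = Q / t = 51290 / 6300 s = 8.14 A

8.14 A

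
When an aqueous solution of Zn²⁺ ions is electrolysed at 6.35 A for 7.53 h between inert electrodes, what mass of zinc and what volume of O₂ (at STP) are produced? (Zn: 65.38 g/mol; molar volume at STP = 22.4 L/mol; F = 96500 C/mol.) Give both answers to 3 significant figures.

58.3 g Zn; 9.99 L O₂

Q = 6.35 × 27108 = 1.721×10^5 C; n(e⁻) = 1.721×10^5 / 96500 = 1.783 mol
Cathode: Zn²⁺ + 2e⁻ → Zn → n(Zn) = 1.783/2 = 0.8915 mol → 58.3 g
Anode: 2H₂O → O₂ + 4H⁺ + 4e⁻ → n(O₂) = 1.783/4 = 0.4458 mol → 9.99 L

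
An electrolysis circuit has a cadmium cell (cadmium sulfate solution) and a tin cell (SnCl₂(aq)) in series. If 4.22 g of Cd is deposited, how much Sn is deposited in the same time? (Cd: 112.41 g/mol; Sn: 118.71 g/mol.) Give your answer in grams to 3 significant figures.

4.46 g

n(Cd) = 4.22 / 112.41 = 0.03754 mol
Cd²⁺ + 2e⁻ → Cd, so n(e⁻) = 2 × 0.03754 = 0.07508 mol
In series, the same 0.07508 mol of electrons flows through the second cell.
Sn²⁺ + 2e⁻ → Sn, so n(Sn) = 0.07508 / 2 = 0.03754 mol
m(Sn) = 0.03754 × 118.71 = 4.46 g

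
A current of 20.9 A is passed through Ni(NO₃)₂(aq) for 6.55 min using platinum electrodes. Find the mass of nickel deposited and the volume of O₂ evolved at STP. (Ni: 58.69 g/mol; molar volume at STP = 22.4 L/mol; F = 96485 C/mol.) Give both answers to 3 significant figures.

Q = 20.9 × 393 = 8214 C; n(e⁻) = 8214 / 96485 = 0.08513 mol
Cathode: Ni²⁺ + 2e⁻ → Ni → n(Ni) = 0.08513/2 = 0.04257 mol → 2.50 g
Anode: 2H₂O → O₂ + 4H⁺ + 4e⁻ → n(O₂) = 0.08513/4 = 0.02128 mol → 0.477 L

2.50 g Ni; 0.477 L O₂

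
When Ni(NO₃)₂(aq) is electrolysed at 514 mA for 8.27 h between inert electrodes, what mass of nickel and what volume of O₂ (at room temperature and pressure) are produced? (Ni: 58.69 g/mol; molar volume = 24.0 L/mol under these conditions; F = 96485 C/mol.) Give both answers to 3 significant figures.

Q = 0.514 × 29772 = 15300 C; n(e⁻) = 15300 / 96485 = 0.1586 mol
Cathode: Ni²⁺ + 2e⁻ → Ni → n(Ni) = 0.1586/2 = 0.07930 mol → 4.65 g
Anode: 2H₂O → O₂ + 4H⁺ + 4e⁻ → n(O₂) = 0.1586/4 = 0.03965 mol → 0.952 L

4.65 g Ni; 0.952 L O₂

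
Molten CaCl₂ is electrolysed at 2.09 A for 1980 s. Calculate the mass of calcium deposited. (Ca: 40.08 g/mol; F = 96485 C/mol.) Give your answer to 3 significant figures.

Q = 2.09 A × 1980 s = 4138 C
n(e⁻) = Q/F = 4138/96485 = 0.04289 mol
Ca²⁺ + 2e⁻ → Ca, so n(Ca) = 0.04289 / 2 = 0.02145 mol
m = 0.02145 × 40.08 = 0.860 g

0.860 g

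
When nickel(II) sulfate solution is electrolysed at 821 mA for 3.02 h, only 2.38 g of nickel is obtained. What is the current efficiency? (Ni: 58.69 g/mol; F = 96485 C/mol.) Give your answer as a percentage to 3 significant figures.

87.7%

Q = 0.821 × 10872 = 8926 C
n(e⁻) = 8926 / 96485 = 0.09251 mol
Ni²⁺ + 2e⁻ → Ni, so theoretical n(Ni) = 0.04626 mol → 2.715 g
Efficiency = 2.38 / 2.715 = 0.8766 = 87.7%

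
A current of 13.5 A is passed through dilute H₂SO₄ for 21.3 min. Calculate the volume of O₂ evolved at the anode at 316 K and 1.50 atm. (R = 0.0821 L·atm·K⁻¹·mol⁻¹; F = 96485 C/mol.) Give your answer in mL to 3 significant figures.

773 mL

Q = 13.5 A × 1278 s = 17250 C
n(e⁻) = Q/F = 17250/96485 = 0.1788 mol
2H₂O → O₂ + 4H⁺ + 4e⁻, so n(O₂) = 0.1788 / 4 = 0.04470 mol
V = nRT/P = 0.04470 × 0.0821 × 316 / 1.50 = 0.7731 L
= 773 mL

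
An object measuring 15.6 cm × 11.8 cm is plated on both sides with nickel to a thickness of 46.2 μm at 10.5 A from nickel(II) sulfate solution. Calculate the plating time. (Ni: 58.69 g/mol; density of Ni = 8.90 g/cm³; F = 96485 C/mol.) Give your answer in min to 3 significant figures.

Plated area = 2 × 15.6 × 11.8 = 368.2 cm²
Volume = 368.2 × 46.2×10⁻⁴ cm = 1.701 cm³
m(Ni) = 1.701 × 8.90 = 15.14 g
n(Ni) = 15.14 / 58.69 = 0.2580 mol; n(e⁻) = 2 × 0.2580 = 0.5160 mol
Q = 0.5160 × 96485 = 49790 C
t = 49790 / 10.5 = 4742 s = 79.0 min

79.0 min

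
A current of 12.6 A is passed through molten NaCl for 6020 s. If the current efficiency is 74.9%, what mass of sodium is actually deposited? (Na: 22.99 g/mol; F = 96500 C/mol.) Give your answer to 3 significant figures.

13.5 g

Q = 12.6 × 6020 = 75850 C
n(e⁻) = 75850 / 96500 = 0.7860 mol
Na⁺ + e⁻ → Na, so theoretical m(Na) = 0.7860 × 22.99 = 18.07 g
Actual mass = 74.9% × 18.07 = 13.5 g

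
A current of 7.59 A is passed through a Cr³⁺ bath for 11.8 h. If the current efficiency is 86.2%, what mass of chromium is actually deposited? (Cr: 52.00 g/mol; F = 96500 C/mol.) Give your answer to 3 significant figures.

49.9 g

Q = 7.59 × 42480 = 3.224×10^5 C
n(e⁻) = 3.224×10^5 / 96500 = 3.341 mol
Cr³⁺ + 3e⁻ → Cr, so theoretical m(Cr) = 1.114 × 52.00 = 57.93 g
Actual mass = 86.2% × 57.93 = 49.9 g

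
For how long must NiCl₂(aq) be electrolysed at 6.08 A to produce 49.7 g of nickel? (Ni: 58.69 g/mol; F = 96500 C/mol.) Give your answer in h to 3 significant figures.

7.47 h

n(Ni) = 49.7 / 58.69 = 0.8468 mol
Ni²⁺ + 2e⁻ → Ni, so n(e⁻) = 2 × 0.8468 = 1.694 mol
Q = 1.694 × 96500 = 1.635×10^5 C
t = Q / I = 1.635×10^5 / 6.08 = 26890 s = 7.47 h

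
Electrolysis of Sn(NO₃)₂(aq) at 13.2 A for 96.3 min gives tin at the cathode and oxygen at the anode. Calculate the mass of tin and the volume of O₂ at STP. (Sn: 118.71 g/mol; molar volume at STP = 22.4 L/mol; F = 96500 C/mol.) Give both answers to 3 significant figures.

Q = 13.2 × 5778 = 76270 C; n(e⁻) = 76270 / 96500 = 0.7904 mol
Cathode: Sn²⁺ + 2e⁻ → Sn → n(Sn) = 0.7904/2 = 0.3952 mol → 46.9 g
Anode: 2H₂O → O₂ + 4H⁺ + 4e⁻ → n(O₂) = 0.7904/4 = 0.1976 mol → 4.43 L

46.9 g Sn; 4.43 L O₂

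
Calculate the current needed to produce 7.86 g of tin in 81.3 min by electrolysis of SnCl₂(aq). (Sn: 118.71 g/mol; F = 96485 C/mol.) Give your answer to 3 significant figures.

2.62 A

n(Sn) = 7.86 / 118.71 = 0.06621 mol
Sn²⁺ + 2e⁻ → Sn, so n(e⁻) = 2 × 0.06621 = 0.1324 mol
Q = 0.1324 × 96485 = 12770 C
I = Q / t = 12770 / 4878 s = 2.62 A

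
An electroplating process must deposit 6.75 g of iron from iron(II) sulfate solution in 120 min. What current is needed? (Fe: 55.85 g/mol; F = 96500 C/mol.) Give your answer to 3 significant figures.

n(Fe) = 6.75 / 55.85 = 0.1209 mol
Fe²⁺ + 2e⁻ → Fe, so n(e⁻) = 2 × 0.1209 = 0.2418 mol
Q = 0.2418 × 96500 = 23330 C
I = Q / t = 23330 / 7200 s = 3.24 A

3.24 A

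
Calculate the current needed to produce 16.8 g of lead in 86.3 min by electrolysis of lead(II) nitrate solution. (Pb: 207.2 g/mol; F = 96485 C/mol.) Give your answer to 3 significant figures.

n(Pb) = 16.8 / 207.2 = 0.08108 mol
Pb²⁺ + 2e⁻ → Pb, so n(e⁻) = 2 × 0.08108 = 0.1622 mol
Q = 0.1622 × 96485 = 15650 C
I = Q / t = 15650 / 5178 s = 3.02 A

3.02 A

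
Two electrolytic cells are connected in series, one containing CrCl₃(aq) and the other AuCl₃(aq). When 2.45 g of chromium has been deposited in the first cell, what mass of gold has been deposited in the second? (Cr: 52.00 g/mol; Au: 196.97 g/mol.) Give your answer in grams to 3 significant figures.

9.28 g

n(Cr) = 2.45 / 52.00 = 0.04712 mol
Cr³⁺ + 3e⁻ → Cr, so n(e⁻) = 3 × 0.04712 = 0.1414 mol
The cells are in series, so the same charge (and hence the same n(e⁻) = 0.1414 mol) passes through both.
Au³⁺ + 3e⁻ → Au, so n(Au) = 0.1414 / 3 = 0.04713 mol
m(Au) = 0.04713 × 196.97 = 9.28 g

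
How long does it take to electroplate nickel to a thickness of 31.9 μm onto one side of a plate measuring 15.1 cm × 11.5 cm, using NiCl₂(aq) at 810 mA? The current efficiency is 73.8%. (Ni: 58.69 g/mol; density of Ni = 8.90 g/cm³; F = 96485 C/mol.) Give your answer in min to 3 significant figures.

452 min

Plated area = 15.1 × 11.5 = 173.7 cm²
Volume = 173.7 × 31.9×10⁻⁴ cm = 0.5541 cm³
m(Ni) = 0.5541 × 8.90 = 4.931 g
n(Ni) = 4.931 / 58.69 = 0.08402 mol; n(e⁻) = 2 × 0.08402 = 0.1680 mol
Q = 0.1680 × 96485 / 0.738 = 21960 C
t = 21960 / 0.810 = 27110 s = 452 min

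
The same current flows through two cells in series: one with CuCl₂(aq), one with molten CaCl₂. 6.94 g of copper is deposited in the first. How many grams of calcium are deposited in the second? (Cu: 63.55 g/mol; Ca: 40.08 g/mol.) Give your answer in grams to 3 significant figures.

n(Cu) = 6.94 / 63.55 = 0.1092 mol
Cu²⁺ + 2e⁻ → Cu, so n(e⁻) = 2 × 0.1092 = 0.2184 mol
Since the cells are in series, n(e⁻) in the Ca cell is also 0.2184 mol.
Ca²⁺ + 2e⁻ → Ca, so n(Ca) = 0.2184 / 2 = 0.1092 mol
m(Ca) = 0.1092 × 40.08 = 4.38 g

4.38 g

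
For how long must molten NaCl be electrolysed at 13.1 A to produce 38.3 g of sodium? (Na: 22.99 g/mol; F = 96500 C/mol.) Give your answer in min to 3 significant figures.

205 min

n(Na) = 38.3 / 22.99 = 1.666 mol
Na⁺ + e⁻ → Na, so n(e⁻) = 1.666 mol
Q = 1.666 × 96500 = 1.608×10^5 C
t = Q / I = 1.608×10^5 / 13.1 = 12270 s = 205 min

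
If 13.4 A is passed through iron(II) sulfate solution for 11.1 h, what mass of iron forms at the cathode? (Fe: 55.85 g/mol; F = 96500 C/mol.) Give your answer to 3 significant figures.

155 g

Q = It = 13.4 × 39960 = 5.355×10^5 C
n(e⁻) = Q/F = 5.355×10^5/96500 = 5.549 mol
Fe²⁺ + 2e⁻ → Fe, so n(Fe) = 5.549 / 2 = 2.775 mol
m = 2.775 × 55.85 = 155 g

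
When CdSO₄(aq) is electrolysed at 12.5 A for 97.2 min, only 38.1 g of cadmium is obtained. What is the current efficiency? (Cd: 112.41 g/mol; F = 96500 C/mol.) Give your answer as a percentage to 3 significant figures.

89.7%

Q = 12.5 × 5832 = 72900 C
n(e⁻) = 72900 / 96500 = 0.7554 mol
Cd²⁺ + 2e⁻ → Cd, so theoretical n(Cd) = 0.3777 mol → 42.46 g
Efficiency = 38.1 / 42.46 = 0.8973 = 89.7%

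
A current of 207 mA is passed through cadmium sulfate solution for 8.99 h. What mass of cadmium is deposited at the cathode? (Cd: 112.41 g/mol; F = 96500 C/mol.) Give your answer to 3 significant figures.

3.90 g

Q = 0.207 A × 32364 s = 6699 C
Moles of electrons = 6699 / 96500 = 0.06942 mol
Cd²⁺ + 2e⁻ → Cd, so n(Cd) = 0.06942 / 2 = 0.03471 mol
m = 0.03471 × 112.41 = 3.90 g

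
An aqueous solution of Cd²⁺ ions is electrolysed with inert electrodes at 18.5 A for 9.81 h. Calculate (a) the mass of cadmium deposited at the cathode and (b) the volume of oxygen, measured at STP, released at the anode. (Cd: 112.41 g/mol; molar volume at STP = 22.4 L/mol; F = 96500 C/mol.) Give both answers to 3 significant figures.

Q = 18.5 × 35316 = 6.533×10^5 C; n(e⁻) = 6.533×10^5 / 96500 = 6.770 mol
Cathode: Cd²⁺ + 2e⁻ → Cd → n(Cd) = 6.770/2 = 3.385 mol → 381 g
Anode: 2H₂O → O₂ + 4H⁺ + 4e⁻ → n(O₂) = 6.770/4 = 1.693 mol → 37.9 L

381 g Cd; 37.9 L O₂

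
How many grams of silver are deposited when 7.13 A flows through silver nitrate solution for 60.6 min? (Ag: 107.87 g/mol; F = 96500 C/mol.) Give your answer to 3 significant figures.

29.0 g

Q = 7.13 A × 3636 s = 25920 C
Moles of electrons = 25920 / 96500 = 0.2686 mol
Ag⁺ + e⁻ → Ag, so n(Ag) = 0.2686 mol
m = 0.2686 × 107.87 = 29.0 g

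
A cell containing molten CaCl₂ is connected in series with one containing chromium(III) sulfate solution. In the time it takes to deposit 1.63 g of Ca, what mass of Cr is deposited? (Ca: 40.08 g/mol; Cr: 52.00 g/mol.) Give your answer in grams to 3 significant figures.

1.41 g

n(Ca) = 1.63 / 40.08 = 0.04067 mol
Ca²⁺ + 2e⁻ → Ca, so n(e⁻) = 2 × 0.04067 = 0.08134 mol
Since the cells are in series, n(e⁻) in the Cr cell is also 0.08134 mol.
Cr³⁺ + 3e⁻ → Cr, so n(Cr) = 0.08134 / 3 = 0.02711 mol
m(Cr) = 0.02711 × 52.00 = 1.41 g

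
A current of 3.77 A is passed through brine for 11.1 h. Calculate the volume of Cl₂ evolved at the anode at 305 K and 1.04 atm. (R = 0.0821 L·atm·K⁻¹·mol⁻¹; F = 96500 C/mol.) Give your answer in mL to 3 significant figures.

18800 mL

Charge passed = 3.77 × 39960 = 1.506×10^5 C
Moles of electrons = 1.506×10^5 / 96500 = 1.561 mol
2Cl⁻ → Cl₂ + 2e⁻, so n(Cl₂) = 1.561 / 2 = 0.7805 mol
V = nRT/P = 0.7805 × 0.0821 × 305 / 1.04 = 18.79 L
= 18800 mL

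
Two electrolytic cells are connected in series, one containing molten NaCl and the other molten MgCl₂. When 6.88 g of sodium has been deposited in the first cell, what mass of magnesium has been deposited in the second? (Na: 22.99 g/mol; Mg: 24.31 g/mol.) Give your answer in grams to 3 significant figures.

3.64 g

n(Na) = 6.88 / 22.99 = 0.2993 mol
Na⁺ + e⁻ → Na, so n(e⁻) = 0.2993 mol
The cells are in series, so the same charge (and hence the same n(e⁻) = 0.2993 mol) passes through both.
Mg²⁺ + 2e⁻ → Mg, so n(Mg) = 0.2993 / 2 = 0.1497 mol
m(Mg) = 0.1497 × 24.31 = 3.64 g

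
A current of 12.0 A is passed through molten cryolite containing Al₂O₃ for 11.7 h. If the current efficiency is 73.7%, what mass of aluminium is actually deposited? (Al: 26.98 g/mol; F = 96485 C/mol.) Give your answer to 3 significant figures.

Q = 12.0 × 42120 = 5.054×10^5 C
n(e⁻) = 5.054×10^5 / 96485 = 5.238 mol
Al³⁺ + 3e⁻ → Al, so theoretical m(Al) = 1.746 × 26.98 = 47.11 g
Actual mass = 73.7% × 47.11 = 34.7 g

34.7 g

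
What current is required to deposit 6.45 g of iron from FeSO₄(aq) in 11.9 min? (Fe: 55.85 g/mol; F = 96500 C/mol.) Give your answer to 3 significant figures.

31.2 A

n(Fe) = 6.45 / 55.85 = 0.1155 mol
Fe²⁺ + 2e⁻ → Fe, so n(e⁻) = 2 × 0.1155 = 0.2310 mol
Q = 0.2310 × 96500 = 22290 C
I = Q / t = 22290 / 714 s = 31.2 A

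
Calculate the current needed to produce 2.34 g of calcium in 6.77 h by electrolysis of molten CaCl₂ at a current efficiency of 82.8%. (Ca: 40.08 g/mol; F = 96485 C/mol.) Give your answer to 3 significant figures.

n(Ca) = 2.34 / 40.08 = 0.05838 mol
Ca²⁺ + 2e⁻ → Ca, so n(e⁻) = 2 × 0.05838 = 0.1168 mol
Q = 0.1168 × 96485 / 0.828 = 13610 C
I = Q / t = 13610 / 24372 s = 0.558 A

0.558 A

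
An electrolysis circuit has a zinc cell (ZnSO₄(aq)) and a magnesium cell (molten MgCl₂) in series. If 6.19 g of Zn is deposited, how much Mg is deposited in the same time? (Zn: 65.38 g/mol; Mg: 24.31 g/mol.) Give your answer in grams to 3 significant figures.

n(Zn) = 6.19 / 65.38 = 0.09468 mol
Zn²⁺ + 2e⁻ → Zn, so n(e⁻) = 2 × 0.09468 = 0.1894 mol
Since the cells are in series, n(e⁻) in the Mg cell is also 0.1894 mol.
Mg²⁺ + 2e⁻ → Mg, so n(Mg) = 0.1894 / 2 = 0.09470 mol
m(Mg) = 0.09470 × 24.31 = 2.30 g

2.30 g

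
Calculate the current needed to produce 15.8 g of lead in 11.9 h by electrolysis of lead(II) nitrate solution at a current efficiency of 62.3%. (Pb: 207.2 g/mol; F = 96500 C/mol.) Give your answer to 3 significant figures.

0.551 A

n(Pb) = 15.8 / 207.2 = 0.07625 mol
Pb²⁺ + 2e⁻ → Pb, so n(e⁻) = 2 × 0.07625 = 0.1525 mol
Q = 0.1525 × 96500 / 0.623 = 23620 C
I = Q / t = 23620 / 42840 s = 0.551 A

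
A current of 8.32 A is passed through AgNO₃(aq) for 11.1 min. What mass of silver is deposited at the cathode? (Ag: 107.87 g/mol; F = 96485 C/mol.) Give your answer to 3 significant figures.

Q = It = 8.32 × 666 = 5541 C
n(e⁻) = 5541 / 96485 = 0.05743 mol
Ag⁺ + e⁻ → Ag, so n(Ag) = 0.05743 mol
m = 0.05743 × 107.87 = 6.19 g

6.19 g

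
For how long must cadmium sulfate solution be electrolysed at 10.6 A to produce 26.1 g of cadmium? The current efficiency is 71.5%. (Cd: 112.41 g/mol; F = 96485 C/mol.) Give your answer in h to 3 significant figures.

1.64 h

n(Cd) = 26.1 / 112.41 = 0.2322 mol
Cd²⁺ + 2e⁻ → Cd, so n(e⁻) = 2 × 0.2322 = 0.4644 mol
Q = 0.4644 × 96485 / 0.715 = 62670 C
t = Q / I = 62670 / 10.6 = 5912 s = 1.64 h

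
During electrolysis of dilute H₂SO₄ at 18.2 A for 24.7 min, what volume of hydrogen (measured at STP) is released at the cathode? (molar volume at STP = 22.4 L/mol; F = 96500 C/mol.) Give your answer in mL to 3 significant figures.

3130 mL

Q = It = 18.2 × 1482 = 26970 C
n(e⁻) = Q/F = 26970/96500 = 0.2795 mol
2H⁺ + 2e⁻ → H₂, so n(H₂) = 0.2795 / 2 = 0.1398 mol
V = 0.1398 × 22.4 = 3.132 L
= 3130 mL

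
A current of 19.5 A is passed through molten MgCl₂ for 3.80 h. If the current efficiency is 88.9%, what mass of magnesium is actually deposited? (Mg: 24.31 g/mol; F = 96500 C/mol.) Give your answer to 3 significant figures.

29.9 g

Q = 19.5 × 13680 = 2.668×10^5 C
n(e⁻) = 2.668×10^5 / 96500 = 2.765 mol
Mg²⁺ + 2e⁻ → Mg, so theoretical m(Mg) = 1.383 × 24.31 = 33.62 g
Actual mass = 88.9% × 33.62 = 29.9 g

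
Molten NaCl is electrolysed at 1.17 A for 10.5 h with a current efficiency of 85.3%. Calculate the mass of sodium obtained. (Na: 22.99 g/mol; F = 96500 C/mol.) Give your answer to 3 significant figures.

8.99 g

Q = 1.17 × 37800 = 44230 C
n(e⁻) = 44230 / 96500 = 0.4583 mol
Na⁺ + e⁻ → Na, so theoretical m(Na) = 0.4583 × 22.99 = 10.54 g
Actual mass = 85.3% × 10.54 = 8.99 g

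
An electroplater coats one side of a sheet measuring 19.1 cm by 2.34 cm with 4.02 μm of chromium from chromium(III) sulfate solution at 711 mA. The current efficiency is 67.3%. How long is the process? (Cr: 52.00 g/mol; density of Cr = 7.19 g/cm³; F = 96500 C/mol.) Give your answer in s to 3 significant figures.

1500 s

Plated area = 19.1 × 2.34 = 44.69 cm²
Volume = 44.69 × 4.02×10⁻⁴ cm = 0.01797 cm³
m(Cr) = 0.01797 × 7.19 = 0.1292 g
n(Cr) = 0.1292 / 52.00 = 0.002485 mol; n(e⁻) = 3 × 0.002485 = 0.007455 mol
Q = 0.007455 × 96500 / 0.673 = 1069 C
t = 1069 / 0.711 = 1504 s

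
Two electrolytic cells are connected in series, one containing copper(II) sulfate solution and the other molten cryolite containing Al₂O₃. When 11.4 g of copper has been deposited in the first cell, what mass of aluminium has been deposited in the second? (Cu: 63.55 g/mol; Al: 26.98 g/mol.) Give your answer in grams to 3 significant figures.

n(Cu) = 11.4 / 63.55 = 0.1794 mol
Cu²⁺ + 2e⁻ → Cu, so n(e⁻) = 2 × 0.1794 = 0.3588 mol
The cells are in series, so the same charge (and hence the same n(e⁻) = 0.3588 mol) passes through both.
Al³⁺ + 3e⁻ → Al, so n(Al) = 0.3588 / 3 = 0.1196 mol
m(Al) = 0.1196 × 26.98 = 3.23 g

3.23 g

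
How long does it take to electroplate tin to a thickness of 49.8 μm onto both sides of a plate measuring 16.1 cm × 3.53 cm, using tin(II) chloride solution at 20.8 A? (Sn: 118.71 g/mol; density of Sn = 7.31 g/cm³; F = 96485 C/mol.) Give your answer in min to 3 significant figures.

5.39 min

Plated area = 2 × 16.1 × 3.53 = 113.7 cm²
Volume = 113.7 × 49.8×10⁻⁴ cm = 0.5662 cm³
m(Sn) = 0.5662 × 7.31 = 4.139 g
n(Sn) = 4.139 / 118.71 = 0.03487 mol; n(e⁻) = 2 × 0.03487 = 0.06974 mol
Q = 0.06974 × 96485 = 6729 C
t = 6729 / 20.8 = 323.5 s = 5.39 min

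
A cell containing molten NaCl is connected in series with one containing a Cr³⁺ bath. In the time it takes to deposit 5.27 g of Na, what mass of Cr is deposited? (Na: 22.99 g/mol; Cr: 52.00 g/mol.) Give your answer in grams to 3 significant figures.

n(Na) = 5.27 / 22.99 = 0.2292 mol
Na⁺ + e⁻ → Na, so n(e⁻) = 0.2292 mol
The cells are in series, so the same charge (and hence the same n(e⁻) = 0.2292 mol) passes through both.
Cr³⁺ + 3e⁻ → Cr, so n(Cr) = 0.2292 / 3 = 0.07640 mol
m(Cr) = 0.07640 × 52.00 = 3.97 g

3.97 g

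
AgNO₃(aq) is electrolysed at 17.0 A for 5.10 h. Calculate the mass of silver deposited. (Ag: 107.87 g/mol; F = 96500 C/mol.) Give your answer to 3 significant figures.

349 g

Charge passed = 17.0 × 18360 = 3.121×10^5 C
Moles of electrons = 3.121×10^5 / 96500 = 3.234 mol
Ag⁺ + e⁻ → Ag, so n(Ag) = 3.234 mol
m = 3.234 × 107.87 = 349 g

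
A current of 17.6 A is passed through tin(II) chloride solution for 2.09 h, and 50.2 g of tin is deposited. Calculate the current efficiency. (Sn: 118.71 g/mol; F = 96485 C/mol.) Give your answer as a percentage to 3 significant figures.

Q = 17.6 × 7524 = 1.324×10^5 C
n(e⁻) = 1.324×10^5 / 96485 = 1.372 mol
Sn²⁺ + 2e⁻ → Sn, so theoretical n(Sn) = 0.6860 mol → 81.44 g
Efficiency = 50.2 / 81.44 = 0.6164 = 61.6%

61.6%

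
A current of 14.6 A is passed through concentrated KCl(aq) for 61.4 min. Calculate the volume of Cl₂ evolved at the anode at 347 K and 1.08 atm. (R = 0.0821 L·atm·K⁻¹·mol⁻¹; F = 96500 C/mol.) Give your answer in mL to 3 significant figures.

Charge passed = 14.6 × 3684 = 53790 C
n(e⁻) = Q/F = 53790/96500 = 0.5574 mol
2Cl⁻ → Cl₂ + 2e⁻, so n(Cl₂) = 0.5574 / 2 = 0.2787 mol
V = nRT/P = 0.2787 × 0.0821 × 347 / 1.08 = 7.352 L
= 7350 mL

7350 mL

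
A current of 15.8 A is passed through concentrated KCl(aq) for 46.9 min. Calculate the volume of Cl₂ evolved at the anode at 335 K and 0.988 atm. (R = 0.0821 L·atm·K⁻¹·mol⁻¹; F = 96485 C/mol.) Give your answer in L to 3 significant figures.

Q = 15.8 A × 2814 s = 44460 C
n(e⁻) = 44460 / 96485 = 0.4608 mol
2Cl⁻ → Cl₂ + 2e⁻, so n(Cl₂) = 0.4608 / 2 = 0.2304 mol
V = nRT/P = 0.2304 × 0.0821 × 335 / 0.988 = 6.414 L

6.41 L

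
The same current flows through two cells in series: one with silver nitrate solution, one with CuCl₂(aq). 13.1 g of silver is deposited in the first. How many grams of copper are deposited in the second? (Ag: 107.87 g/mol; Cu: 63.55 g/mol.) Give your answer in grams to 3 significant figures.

n(Ag) = 13.1 / 107.87 = 0.1214 mol
Ag⁺ + e⁻ → Ag, so n(e⁻) = 0.1214 mol
The cells are in series, so the same charge (and hence the same n(e⁻) = 0.1214 mol) passes through both.
Cu²⁺ + 2e⁻ → Cu, so n(Cu) = 0.1214 / 2 = 0.06070 mol
m(Cu) = 0.06070 × 63.55 = 3.86 g

3.86 g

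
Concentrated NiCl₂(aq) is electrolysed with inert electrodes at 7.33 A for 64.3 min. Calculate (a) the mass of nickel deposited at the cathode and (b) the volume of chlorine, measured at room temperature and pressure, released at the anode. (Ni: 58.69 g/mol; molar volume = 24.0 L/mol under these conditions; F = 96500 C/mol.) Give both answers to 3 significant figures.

Q = 7.33 × 3858 = 28280 C; n(e⁻) = 28280 / 96500 = 0.2931 mol
Cathode: Ni²⁺ + 2e⁻ → Ni → n(Ni) = 0.2931/2 = 0.1466 mol → 8.60 g
Anode: 2Cl⁻ → Cl₂ + 2e⁻ → n(Cl₂) = 0.2931/2 = 0.1466 mol → 3.52 L

8.60 g Ni; 3.52 L Cl₂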